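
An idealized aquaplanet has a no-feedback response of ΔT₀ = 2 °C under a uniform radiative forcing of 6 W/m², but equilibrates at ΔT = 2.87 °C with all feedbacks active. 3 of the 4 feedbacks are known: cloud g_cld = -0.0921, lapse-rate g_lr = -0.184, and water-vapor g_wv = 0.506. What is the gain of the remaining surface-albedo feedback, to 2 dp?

Amplification A = ΔT/ΔT₀ = 2.87/2 = 1.435.
Total gain g = 1 − 1/A = 1 − 1/1.435 = 0.3031.
Known gains sum to -0.0921 − 0.184 + 0.506 = 0.2299.
g_alb = 0.3031 − 0.2299 = 0.07.

0.07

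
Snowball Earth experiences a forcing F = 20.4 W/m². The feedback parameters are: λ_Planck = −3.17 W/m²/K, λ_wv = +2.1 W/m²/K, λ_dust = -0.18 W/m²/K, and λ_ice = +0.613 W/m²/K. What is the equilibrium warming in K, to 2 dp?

Net feedback parameter λ = (−3.17) + (+2.1) + (-0.18) + (+0.613) = -0.637 W/m²/K.
ΔT = −F/λ = −20.4/(-0.637) = 32.03 K.

32.03 K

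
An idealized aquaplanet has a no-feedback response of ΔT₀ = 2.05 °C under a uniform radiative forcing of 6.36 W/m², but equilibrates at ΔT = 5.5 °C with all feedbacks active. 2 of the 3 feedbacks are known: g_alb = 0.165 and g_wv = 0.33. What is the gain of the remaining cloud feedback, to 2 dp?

Amplification A = ΔT/ΔT₀ = 5.5/2.05 = 2.683.
Total gain g = 1 − 1/A = 1 − 1/2.683 = 0.6273.
Known gains sum to 0.165 + 0.33 = 0.495.
g_cld = 0.6273 − 0.495 = 0.13.

0.13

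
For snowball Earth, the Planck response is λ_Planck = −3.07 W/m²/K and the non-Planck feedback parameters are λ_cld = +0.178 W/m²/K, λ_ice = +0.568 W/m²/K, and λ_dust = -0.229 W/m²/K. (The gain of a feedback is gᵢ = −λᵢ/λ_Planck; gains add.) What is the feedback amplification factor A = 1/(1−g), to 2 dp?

Convert to gains: g_cld = 0.178/3.07 = 0.05798; g_ice = 0.568/3.07 = 0.185; g_dust = -0.229/3.07 = -0.07459.
Total gain g = 0.16839.
A = 1/(1 − 0.16839) = 1.20.

1.20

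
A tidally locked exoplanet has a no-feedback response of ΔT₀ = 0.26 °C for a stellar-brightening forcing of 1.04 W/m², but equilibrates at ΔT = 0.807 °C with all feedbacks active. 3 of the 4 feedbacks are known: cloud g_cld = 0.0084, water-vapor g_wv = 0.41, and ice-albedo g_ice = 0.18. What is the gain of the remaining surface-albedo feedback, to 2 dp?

Amplification A = ΔT/ΔT₀ = 0.807/0.26 = 3.104.
Total gain g = 1 − 1/A = 1 − 1/3.104 = 0.6778.
Known gains sum to 0.0084 + 0.41 + 0.18 = 0.5984.
g_alb = 0.6778 − 0.5984 = 0.08.

0.08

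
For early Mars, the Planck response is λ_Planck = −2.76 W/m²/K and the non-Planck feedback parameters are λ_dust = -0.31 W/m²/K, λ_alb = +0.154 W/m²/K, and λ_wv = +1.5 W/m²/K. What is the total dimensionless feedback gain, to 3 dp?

0.487

Convert to gains: g_dust = -0.31/2.76 = -0.1123; g_alb = 0.154/2.76 = 0.0558; g_wv = 1.5/2.76 = 0.5435.
Total gain g = 0.487.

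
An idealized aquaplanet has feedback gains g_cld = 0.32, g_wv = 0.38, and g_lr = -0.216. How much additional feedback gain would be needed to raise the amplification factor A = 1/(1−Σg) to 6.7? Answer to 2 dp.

Current total gain = 0.484.
Target gain for A = 6.7: g* = 1 − 1/6.7 = 0.8507.
Additional gain needed = 0.8507 − 0.484 = 0.37.

0.37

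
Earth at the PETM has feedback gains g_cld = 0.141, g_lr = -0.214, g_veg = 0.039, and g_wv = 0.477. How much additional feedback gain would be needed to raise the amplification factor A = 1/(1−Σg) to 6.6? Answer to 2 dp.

Current total gain = 0.443.
Target gain for A = 6.6: g* = 1 − 1/6.6 = 0.8485.
Additional gain needed = 0.8485 − 0.443 = 0.41.

0.41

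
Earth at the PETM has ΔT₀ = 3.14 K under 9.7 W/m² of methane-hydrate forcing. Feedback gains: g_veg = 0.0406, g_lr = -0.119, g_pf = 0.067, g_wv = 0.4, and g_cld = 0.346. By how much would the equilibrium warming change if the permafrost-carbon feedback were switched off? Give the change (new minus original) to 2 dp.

Original: g = 0.7346, ΔT = 3.14/(1−0.7346) = 11.8312 K.
Without permafrost-carbon: g' = 0.6676, ΔT' = 3.14/(1−0.6676) = 9.4465 K.
Change = 9.4465 − 11.8312 = -2.38 K.

-2.38 K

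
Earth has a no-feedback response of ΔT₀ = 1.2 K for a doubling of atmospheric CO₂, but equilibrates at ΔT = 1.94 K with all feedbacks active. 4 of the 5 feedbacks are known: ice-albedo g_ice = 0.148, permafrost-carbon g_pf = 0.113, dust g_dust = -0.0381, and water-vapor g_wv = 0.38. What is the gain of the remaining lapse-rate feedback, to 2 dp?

-0.22

Amplification A = ΔT/ΔT₀ = 1.94/1.2 = 1.617.
Total gain g = 1 − 1/A = 1 − 1/1.617 = 0.3816.
Known gains sum to 0.148 + 0.113 − 0.0381 + 0.38 = 0.6029.
g_lr = 0.3816 − 0.6029 = -0.22.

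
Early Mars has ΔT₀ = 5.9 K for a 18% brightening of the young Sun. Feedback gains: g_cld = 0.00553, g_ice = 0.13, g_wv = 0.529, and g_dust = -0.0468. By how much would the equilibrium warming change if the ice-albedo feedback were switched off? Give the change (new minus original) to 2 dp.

Original: g = 0.61773, ΔT = 5.9/(1−0.61773) = 15.4341 K.
Without ice-albedo: g' = 0.48773, ΔT' = 5.9/(1−0.48773) = 11.5174 K.
Change = 11.5174 − 15.4341 = -3.92 K.

-3.92 K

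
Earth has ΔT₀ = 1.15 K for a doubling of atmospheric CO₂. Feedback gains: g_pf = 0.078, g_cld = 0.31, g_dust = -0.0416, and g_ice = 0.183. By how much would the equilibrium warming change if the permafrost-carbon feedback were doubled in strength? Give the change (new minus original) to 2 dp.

Original: g = 0.5294, ΔT = 1.15/(1−0.5294) = 2.4437 K.
With doubled permafrost-carbon: g' = 0.6074, ΔT' = 1.15/(1−0.6074) = 2.9292 K.
Change = 2.9292 − 2.4437 = 0.49 K.

0.49 K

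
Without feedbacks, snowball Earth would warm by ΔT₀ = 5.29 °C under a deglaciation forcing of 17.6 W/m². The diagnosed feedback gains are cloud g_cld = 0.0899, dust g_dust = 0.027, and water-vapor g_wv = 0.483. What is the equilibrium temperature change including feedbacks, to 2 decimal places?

13.22 °C

Total gain g = 0.0899 + 0.027 + 0.483 = 0.5999.
Amplification A = 1/(1 − 0.5999) = 2.499.
ΔT = 5.29 × 2.499 = 13.22 °C.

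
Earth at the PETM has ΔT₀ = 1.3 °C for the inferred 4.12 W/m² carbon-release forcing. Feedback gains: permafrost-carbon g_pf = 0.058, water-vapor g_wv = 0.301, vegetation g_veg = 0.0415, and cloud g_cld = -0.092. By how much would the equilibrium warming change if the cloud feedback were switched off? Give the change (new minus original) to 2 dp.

0.29 °C

Original: g = 0.3085, ΔT = 1.3/(1−0.3085) = 1.8800 °C.
Without cloud: g' = 0.4005, ΔT' = 1.3/(1−0.4005) = 2.1685 °C.
Change = 2.1685 − 1.8800 = 0.29 °C.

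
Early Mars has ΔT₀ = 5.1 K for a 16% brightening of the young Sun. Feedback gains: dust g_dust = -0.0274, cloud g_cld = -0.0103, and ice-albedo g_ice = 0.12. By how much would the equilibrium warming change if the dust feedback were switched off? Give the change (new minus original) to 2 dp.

Original: g = 0.0823, ΔT = 5.1/(1−0.0823) = 5.5574 K.
Without dust: g' = 0.1097, ΔT' = 5.1/(1−0.1097) = 5.7284 K.
Change = 5.7284 − 5.5574 = 0.17 K.

0.17 K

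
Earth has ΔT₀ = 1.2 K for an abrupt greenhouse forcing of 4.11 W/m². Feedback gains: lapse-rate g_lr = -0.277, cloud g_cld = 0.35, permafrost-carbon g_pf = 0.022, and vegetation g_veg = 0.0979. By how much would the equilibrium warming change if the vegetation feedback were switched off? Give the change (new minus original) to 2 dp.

-0.16 K

Original: g = 0.1929, ΔT = 1.2/(1−0.1929) = 1.4868 K.
Without vegetation: g' = 0.095, ΔT' = 1.2/(1−0.095) = 1.3260 K.
Change = 1.3260 − 1.4868 = -0.16 K.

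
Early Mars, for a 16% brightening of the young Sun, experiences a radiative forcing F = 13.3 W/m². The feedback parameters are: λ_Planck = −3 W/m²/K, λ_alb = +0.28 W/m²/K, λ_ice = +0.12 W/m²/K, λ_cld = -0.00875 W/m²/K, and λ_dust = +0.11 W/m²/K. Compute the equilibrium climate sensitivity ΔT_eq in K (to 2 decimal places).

5.32 K

Net feedback parameter λ = (−3) + (+0.28) + (+0.12) + (-0.00875) + (+0.11) = -2.49875 W/m²/K.
ΔT = −F/λ = −13.3/(-2.49875) = 5.32 K.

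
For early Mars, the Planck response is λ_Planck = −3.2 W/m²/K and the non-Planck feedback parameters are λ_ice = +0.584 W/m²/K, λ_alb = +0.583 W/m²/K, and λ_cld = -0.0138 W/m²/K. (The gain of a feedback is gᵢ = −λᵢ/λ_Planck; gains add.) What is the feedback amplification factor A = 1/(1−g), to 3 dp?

Convert to gains: g_ice = 0.584/3.2 = 0.1825; g_alb = 0.583/3.2 = 0.1822; g_cld = -0.0138/3.2 = -0.004312.
Total gain g = 0.360388.
A = 1/(1 − 0.360388) = 1.563.

1.563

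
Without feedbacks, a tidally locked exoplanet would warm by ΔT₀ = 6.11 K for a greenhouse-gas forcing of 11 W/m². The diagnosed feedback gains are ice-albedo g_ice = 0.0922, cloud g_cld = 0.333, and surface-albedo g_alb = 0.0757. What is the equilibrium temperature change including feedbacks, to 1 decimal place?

Total gain g = 0.0922 + 0.333 + 0.0757 = 0.5009.
Amplification A = 1/(1 − 0.5009) = 2.004.
ΔT = 6.11 × 2.004 = 12.2 K.

12.2 K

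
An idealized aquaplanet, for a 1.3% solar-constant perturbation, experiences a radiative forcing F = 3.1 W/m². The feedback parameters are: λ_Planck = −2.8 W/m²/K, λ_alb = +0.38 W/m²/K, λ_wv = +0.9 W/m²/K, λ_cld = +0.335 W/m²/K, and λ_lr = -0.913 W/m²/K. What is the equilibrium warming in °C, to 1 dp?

1.5 °C

Net feedback parameter λ = (−2.8) + (+0.38) + (+0.9) + (+0.335) + (-0.913) = -2.098 W/m²/K.
ΔT = −F/λ = −3.1/(-2.098) = 1.5 °C.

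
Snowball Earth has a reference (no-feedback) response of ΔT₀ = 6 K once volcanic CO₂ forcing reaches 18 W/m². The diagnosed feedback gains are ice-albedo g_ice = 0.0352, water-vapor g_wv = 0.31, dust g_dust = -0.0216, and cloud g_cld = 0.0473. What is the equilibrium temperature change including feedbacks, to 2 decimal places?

Total gain g = 0.0352 + 0.31 − 0.0216 + 0.0473 = 0.3709.
Amplification A = 1/(1 − 0.3709) = 1.59.
ΔT = 6 × 1.59 = 9.54 K.

9.54 K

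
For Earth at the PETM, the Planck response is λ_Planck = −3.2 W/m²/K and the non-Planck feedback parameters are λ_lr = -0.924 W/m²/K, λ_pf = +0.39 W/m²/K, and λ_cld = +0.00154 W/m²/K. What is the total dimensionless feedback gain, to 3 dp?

Convert to gains: g_lr = -0.924/3.2 = -0.2888; g_pf = 0.39/3.2 = 0.1219; g_cld = 0.00154/3.2 = 0.000481.
Total gain g = -0.166419.

-0.166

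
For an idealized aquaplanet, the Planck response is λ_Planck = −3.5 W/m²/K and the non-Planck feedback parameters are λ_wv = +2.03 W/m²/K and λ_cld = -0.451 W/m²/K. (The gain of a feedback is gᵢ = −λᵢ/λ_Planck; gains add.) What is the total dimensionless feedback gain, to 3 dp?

Convert to gains: g_wv = 2.03/3.5 = 0.58; g_cld = -0.451/3.5 = -0.1289.
Total gain g = 0.4511.

0.451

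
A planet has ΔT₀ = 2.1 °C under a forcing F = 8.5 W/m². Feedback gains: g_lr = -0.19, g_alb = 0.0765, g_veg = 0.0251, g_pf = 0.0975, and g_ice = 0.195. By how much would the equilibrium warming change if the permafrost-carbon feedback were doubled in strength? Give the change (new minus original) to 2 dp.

0.37 °C

Original: g = 0.2041, ΔT = 2.1/(1−0.2041) = 2.6385 °C.
With doubled permafrost-carbon: g' = 0.3016, ΔT' = 2.1/(1−0.3016) = 3.0069 °C.
Change = 3.0069 − 2.6385 = 0.37 °C.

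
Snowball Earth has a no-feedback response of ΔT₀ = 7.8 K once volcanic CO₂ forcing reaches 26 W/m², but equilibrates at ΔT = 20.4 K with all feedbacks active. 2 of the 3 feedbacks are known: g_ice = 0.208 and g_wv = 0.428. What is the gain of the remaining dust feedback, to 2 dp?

-0.02

Amplification A = ΔT/ΔT₀ = 20.4/7.8 = 2.615.
Total gain g = 1 − 1/A = 1 − 1/2.615 = 0.6176.
Known gains sum to 0.208 + 0.428 = 0.636.
g_dust = 0.6176 − 0.636 = -0.02.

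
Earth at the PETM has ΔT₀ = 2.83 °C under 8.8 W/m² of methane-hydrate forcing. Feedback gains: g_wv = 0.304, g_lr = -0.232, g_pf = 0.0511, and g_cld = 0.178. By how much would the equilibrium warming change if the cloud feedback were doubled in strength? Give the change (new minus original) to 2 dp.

1.38 °C

Original: g = 0.3011, ΔT = 2.83/(1−0.3011) = 4.0492 °C.
With doubled cloud: g' = 0.4791, ΔT' = 2.83/(1−0.4791) = 5.4329 °C.
Change = 5.4329 − 4.0492 = 1.38 °C.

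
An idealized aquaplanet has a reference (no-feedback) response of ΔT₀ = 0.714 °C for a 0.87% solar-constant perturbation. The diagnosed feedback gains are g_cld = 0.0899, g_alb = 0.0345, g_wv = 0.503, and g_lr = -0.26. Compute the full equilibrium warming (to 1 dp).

Total gain g = 0.0899 + 0.0345 + 0.503 − 0.26 = 0.3674.
Amplification A = 1/(1 − 0.3674) = 1.581.
ΔT = 0.714 × 1.581 = 1.1 °C.

1.1 °C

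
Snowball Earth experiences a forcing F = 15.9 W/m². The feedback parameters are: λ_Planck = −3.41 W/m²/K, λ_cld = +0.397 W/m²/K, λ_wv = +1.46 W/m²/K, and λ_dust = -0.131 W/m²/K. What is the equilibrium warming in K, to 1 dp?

9.4 K

Net feedback parameter λ = (−3.41) + (+0.397) + (+1.46) + (-0.131) = -1.684 W/m²/K.
ΔT = −F/λ = −15.9/(-1.684) = 9.4 K.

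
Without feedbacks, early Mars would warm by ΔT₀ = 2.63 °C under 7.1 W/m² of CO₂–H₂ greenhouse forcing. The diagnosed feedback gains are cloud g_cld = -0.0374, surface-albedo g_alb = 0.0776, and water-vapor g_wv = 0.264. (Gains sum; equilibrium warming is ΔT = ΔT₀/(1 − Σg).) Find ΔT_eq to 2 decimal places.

3.78 °C

Total gain g = -0.0374 + 0.0776 + 0.264 = 0.3042.
Amplification A = 1/(1 − 0.3042) = 1.437.
ΔT = 2.63 × 1.437 = 3.78 °C.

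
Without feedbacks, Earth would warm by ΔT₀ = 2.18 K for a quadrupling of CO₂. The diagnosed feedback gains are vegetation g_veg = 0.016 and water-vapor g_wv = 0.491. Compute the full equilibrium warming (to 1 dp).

Total gain g = 0.016 + 0.491 = 0.507.
Amplification A = 1/(1 − 0.507) = 2.028.
ΔT = 2.18 × 2.028 = 4.4 K.

4.4 K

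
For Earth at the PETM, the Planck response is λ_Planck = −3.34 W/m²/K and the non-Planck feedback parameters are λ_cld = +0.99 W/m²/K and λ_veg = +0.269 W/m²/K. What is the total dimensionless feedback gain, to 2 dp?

Convert to gains: g_cld = 0.99/3.34 = 0.2964; g_veg = 0.269/3.34 = 0.08054.
Total gain g = 0.37694.

0.38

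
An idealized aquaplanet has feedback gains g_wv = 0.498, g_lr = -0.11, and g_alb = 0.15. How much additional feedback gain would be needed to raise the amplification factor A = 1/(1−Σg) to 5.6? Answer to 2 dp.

0.28

Current total gain = 0.538.
Target gain for A = 5.6: g* = 1 − 1/5.6 = 0.8214.
Additional gain needed = 0.8214 − 0.538 = 0.28.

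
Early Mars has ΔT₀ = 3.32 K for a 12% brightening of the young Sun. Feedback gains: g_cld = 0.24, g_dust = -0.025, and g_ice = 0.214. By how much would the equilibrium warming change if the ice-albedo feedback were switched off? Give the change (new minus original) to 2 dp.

-1.59 K

Original: g = 0.429, ΔT = 3.32/(1−0.429) = 5.8144 K.
Without ice-albedo: g' = 0.215, ΔT' = 3.32/(1−0.215) = 4.2293 K.
Change = 4.2293 − 5.8144 = -1.59 K.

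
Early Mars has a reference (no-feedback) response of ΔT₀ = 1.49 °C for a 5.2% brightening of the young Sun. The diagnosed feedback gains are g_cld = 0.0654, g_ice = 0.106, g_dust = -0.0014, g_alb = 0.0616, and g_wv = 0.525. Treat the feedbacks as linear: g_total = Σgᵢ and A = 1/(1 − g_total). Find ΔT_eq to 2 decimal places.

Total gain g = 0.0654 + 0.106 − 0.0014 + 0.0616 + 0.525 = 0.7566.
Amplification A = 1/(1 − 0.7566) = 4.108.
ΔT = 1.49 × 4.108 = 6.12 °C.

6.12 °C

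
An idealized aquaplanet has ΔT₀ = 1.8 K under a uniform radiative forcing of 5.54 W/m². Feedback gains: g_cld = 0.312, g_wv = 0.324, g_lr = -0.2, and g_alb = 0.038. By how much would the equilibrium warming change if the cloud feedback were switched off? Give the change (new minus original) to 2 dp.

Original: g = 0.474, ΔT = 1.8/(1−0.474) = 3.4221 K.
Without cloud: g' = 0.162, ΔT' = 1.8/(1−0.162) = 2.1480 K.
Change = 2.1480 − 3.4221 = -1.27 K.

-1.27 K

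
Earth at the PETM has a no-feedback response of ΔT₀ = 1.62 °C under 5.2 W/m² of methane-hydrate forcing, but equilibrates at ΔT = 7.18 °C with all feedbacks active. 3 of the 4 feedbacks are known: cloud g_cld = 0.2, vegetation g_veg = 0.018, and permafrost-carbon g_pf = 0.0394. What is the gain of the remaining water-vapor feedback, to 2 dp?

0.52

Amplification A = ΔT/ΔT₀ = 7.18/1.62 = 4.432.
Total gain g = 1 − 1/A = 1 − 1/4.432 = 0.7744.
Known gains sum to 0.2 + 0.018 + 0.0394 = 0.2574.
g_wv = 0.7744 − 0.2574 = 0.52.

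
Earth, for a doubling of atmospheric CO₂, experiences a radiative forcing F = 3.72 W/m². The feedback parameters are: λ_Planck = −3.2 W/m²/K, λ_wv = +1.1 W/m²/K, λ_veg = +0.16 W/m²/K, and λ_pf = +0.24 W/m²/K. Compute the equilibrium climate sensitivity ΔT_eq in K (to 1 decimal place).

Net feedback parameter λ = (−3.2) + (+1.1) + (+0.16) + (+0.24) = -1.7 W/m²/K.
ΔT = −F/λ = −3.72/(-1.7) = 2.2 K.

2.2 K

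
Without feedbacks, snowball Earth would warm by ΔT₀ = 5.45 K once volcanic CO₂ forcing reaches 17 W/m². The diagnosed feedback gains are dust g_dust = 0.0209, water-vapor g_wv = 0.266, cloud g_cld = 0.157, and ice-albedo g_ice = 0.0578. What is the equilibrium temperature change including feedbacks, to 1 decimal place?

10.9 K

Total gain g = 0.0209 + 0.266 + 0.157 + 0.0578 = 0.5017.
Amplification A = 1/(1 − 0.5017) = 2.007.
ΔT = 5.45 × 2.007 = 10.9 K.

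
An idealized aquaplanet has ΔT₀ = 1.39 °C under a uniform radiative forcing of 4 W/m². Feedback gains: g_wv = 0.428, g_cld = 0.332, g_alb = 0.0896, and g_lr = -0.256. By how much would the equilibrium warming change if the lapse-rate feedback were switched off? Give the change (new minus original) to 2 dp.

5.82 °C

Original: g = 0.5936, ΔT = 1.39/(1−0.5936) = 3.4203 °C.
Without lapse-rate: g' = 0.8496, ΔT' = 1.39/(1−0.8496) = 9.2420 °C.
Change = 9.2420 − 3.4203 = 5.82 °C.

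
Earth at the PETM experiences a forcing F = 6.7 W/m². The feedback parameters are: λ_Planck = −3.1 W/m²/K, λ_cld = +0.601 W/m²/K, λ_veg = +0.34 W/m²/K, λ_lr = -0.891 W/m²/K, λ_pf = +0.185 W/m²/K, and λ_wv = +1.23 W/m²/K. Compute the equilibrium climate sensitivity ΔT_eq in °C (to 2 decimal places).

Net feedback parameter λ = (−3.1) + (+0.601) + (+0.34) + (-0.891) + (+0.185) + (+1.23) = -1.635 W/m²/K.
ΔT = −F/λ = −6.7/(-1.635) = 4.10 °C.

4.10 °C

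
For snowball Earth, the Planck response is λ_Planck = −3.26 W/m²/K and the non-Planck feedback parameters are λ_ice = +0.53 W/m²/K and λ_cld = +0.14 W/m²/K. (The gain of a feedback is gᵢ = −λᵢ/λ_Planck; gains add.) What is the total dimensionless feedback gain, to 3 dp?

0.206

Convert to gains: g_ice = 0.53/3.26 = 0.1626; g_cld = 0.14/3.26 = 0.04294.
Total gain g = 0.20554.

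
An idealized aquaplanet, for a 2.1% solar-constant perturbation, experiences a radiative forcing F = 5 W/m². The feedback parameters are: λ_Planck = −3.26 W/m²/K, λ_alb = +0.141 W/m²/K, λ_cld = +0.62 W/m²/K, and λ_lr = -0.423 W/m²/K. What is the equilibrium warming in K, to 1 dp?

Net feedback parameter λ = (−3.26) + (+0.141) + (+0.62) + (-0.423) = -2.922 W/m²/K.
ΔT = −F/λ = −5/(-2.922) = 1.7 K.

1.7 K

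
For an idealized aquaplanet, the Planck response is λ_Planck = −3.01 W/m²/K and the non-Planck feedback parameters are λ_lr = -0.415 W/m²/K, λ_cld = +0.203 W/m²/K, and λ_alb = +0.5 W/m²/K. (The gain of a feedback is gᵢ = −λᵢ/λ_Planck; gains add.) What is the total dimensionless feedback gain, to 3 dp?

0.096

Convert to gains: g_lr = -0.415/3.01 = -0.1379; g_cld = 0.203/3.01 = 0.06744; g_alb = 0.5/3.01 = 0.1661.
Total gain g = 0.09564.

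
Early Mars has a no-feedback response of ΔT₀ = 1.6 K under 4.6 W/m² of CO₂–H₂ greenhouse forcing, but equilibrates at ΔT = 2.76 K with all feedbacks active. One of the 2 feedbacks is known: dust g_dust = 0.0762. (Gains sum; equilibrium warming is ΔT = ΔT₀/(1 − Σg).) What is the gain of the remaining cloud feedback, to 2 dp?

Amplification A = ΔT/ΔT₀ = 2.76/1.6 = 1.725.
Total gain g = 1 − 1/A = 1 − 1/1.725 = 0.4203.
The known gain is 0.0762.
g_cld = 0.4203 − 0.0762 = 0.34.

0.34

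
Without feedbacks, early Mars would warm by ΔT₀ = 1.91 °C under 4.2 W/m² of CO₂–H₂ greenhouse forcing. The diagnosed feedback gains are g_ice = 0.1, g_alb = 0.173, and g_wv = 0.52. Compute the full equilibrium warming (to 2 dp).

Total gain g = 0.1 + 0.173 + 0.52 = 0.793.
Amplification A = 1/(1 − 0.793) = 4.831.
ΔT = 1.91 × 4.831 = 9.23 °C.

9.23 °C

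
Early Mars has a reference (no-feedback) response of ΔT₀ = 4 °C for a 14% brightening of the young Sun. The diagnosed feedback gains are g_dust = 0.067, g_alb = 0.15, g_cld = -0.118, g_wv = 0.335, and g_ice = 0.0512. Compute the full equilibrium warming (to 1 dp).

7.8 °C

Total gain g = 0.067 + 0.15 − 0.118 + 0.335 + 0.0512 = 0.4852.
Amplification A = 1/(1 − 0.4852) = 1.943.
ΔT = 4 × 1.943 = 7.8 °C.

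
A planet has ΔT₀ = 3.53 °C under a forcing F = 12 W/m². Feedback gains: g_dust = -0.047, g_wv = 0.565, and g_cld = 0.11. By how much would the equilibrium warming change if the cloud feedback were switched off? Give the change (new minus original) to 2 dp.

Original: g = 0.628, ΔT = 3.53/(1−0.628) = 9.4892 °C.
Without cloud: g' = 0.518, ΔT' = 3.53/(1−0.518) = 7.3237 °C.
Change = 7.3237 − 9.4892 = -2.17 °C.

-2.17 °C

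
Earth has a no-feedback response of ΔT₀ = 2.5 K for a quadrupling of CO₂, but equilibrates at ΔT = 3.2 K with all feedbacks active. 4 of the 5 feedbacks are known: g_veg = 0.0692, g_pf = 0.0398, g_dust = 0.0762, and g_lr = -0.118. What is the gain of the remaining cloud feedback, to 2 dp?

0.15

Amplification A = ΔT/ΔT₀ = 3.2/2.5 = 1.28.
Total gain g = 1 − 1/A = 1 − 1/1.28 = 0.2188.
Known gains sum to 0.0692 + 0.0398 + 0.0762 − 0.118 = 0.0672.
g_cld = 0.2188 − 0.0672 = 0.15.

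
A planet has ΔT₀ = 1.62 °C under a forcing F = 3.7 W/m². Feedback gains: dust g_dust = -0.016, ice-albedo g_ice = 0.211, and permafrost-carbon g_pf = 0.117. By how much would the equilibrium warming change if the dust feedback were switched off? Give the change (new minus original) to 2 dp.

Original: g = 0.312, ΔT = 1.62/(1−0.312) = 2.3547 °C.
Without dust: g' = 0.328, ΔT' = 1.62/(1−0.328) = 2.4107 °C.
Change = 2.4107 − 2.3547 = 0.06 °C.

0.06 °C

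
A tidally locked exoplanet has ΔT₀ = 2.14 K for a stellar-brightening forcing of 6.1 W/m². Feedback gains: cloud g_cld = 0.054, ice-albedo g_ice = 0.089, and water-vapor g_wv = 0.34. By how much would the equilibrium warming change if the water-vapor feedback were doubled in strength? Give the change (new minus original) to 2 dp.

7.95 K

Original: g = 0.483, ΔT = 2.14/(1−0.483) = 4.1393 K.
With doubled water-vapor: g' = 0.823, ΔT' = 2.14/(1−0.823) = 12.0904 K.
Change = 12.0904 − 4.1393 = 7.95 K.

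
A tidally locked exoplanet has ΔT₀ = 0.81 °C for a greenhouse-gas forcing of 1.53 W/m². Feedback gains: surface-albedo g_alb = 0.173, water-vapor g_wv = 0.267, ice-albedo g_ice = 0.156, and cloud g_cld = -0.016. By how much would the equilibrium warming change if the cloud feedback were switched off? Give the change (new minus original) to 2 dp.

0.08 °C

Original: g = 0.58, ΔT = 0.81/(1−0.58) = 1.9286 °C.
Without cloud: g' = 0.596, ΔT' = 0.81/(1−0.596) = 2.0050 °C.
Change = 2.0050 − 1.9286 = 0.08 °C.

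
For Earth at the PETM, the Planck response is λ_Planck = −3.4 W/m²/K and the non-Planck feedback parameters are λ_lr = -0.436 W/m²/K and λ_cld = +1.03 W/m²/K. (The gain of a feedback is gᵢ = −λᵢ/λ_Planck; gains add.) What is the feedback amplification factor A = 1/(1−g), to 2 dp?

1.21

Convert to gains: g_lr = -0.436/3.4 = -0.1282; g_cld = 1.03/3.4 = 0.3029.
Total gain g = 0.1747.
A = 1/(1 − 0.1747) = 1.21.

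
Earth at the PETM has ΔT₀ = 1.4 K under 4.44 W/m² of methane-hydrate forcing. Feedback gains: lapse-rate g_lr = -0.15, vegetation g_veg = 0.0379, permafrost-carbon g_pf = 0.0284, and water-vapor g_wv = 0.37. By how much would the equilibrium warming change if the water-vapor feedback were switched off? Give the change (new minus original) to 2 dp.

-0.67 K

Original: g = 0.2863, ΔT = 1.4/(1−0.2863) = 1.9616 K.
Without water-vapor: g' = -0.0837, ΔT' = 1.4/(1+0.0837) = 1.2919 K.
Change = 1.2919 − 1.9616 = -0.67 K.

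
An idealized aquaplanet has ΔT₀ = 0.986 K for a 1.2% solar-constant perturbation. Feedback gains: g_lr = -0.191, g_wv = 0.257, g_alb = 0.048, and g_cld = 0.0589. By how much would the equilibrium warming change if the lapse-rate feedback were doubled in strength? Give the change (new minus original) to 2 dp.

Original: g = 0.1729, ΔT = 0.986/(1−0.1729) = 1.1921 K.
With doubled lapse-rate: g' = -0.0181, ΔT' = 0.986/(1+0.0181) = 0.9685 K.
Change = 0.9685 − 1.1921 = -0.22 K.

-0.22 K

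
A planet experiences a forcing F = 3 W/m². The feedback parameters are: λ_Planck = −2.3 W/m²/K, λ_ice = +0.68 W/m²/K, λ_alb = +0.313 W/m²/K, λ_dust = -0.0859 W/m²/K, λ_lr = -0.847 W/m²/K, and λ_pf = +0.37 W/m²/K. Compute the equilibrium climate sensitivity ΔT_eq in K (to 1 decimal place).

1.6 K

Net feedback parameter λ = (−2.3) + (+0.68) + (+0.313) + (-0.0859) + (-0.847) + (+0.37) = -1.8699 W/m²/K.
ΔT = −F/λ = −3/(-1.8699) = 1.6 K.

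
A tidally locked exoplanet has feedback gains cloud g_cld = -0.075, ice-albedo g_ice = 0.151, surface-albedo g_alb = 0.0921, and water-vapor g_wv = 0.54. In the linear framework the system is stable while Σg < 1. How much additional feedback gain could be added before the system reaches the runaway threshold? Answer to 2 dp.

Current total gain = -0.075 + 0.151 + 0.0921 + 0.54 = 0.7081.
Margin to runaway = 1 − 0.7081 = 0.29.

0.29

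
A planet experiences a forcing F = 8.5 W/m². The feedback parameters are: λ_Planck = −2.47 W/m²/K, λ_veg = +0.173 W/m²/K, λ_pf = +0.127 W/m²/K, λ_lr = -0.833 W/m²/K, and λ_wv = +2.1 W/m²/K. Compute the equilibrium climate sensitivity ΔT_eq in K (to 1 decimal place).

Net feedback parameter λ = (−2.47) + (+0.173) + (+0.127) + (-0.833) + (+2.1) = -0.903 W/m²/K.
ΔT = −F/λ = −8.5/(-0.903) = 9.4 K.

9.4 K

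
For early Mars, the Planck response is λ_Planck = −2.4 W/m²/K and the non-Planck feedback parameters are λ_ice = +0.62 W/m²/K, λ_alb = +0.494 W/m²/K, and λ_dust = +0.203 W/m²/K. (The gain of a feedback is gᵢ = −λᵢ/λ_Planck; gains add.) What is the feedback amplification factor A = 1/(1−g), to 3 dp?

Convert to gains: g_ice = 0.62/2.4 = 0.2583; g_alb = 0.494/2.4 = 0.2058; g_dust = 0.203/2.4 = 0.08458.
Total gain g = 0.54868.
A = 1/(1 − 0.54868) = 2.216.

2.216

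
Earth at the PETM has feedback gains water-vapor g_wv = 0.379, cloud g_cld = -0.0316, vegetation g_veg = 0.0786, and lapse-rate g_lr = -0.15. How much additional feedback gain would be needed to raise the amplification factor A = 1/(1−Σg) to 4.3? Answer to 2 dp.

0.49

Current total gain = 0.276.
Target gain for A = 4.3: g* = 1 − 1/4.3 = 0.7674.
Additional gain needed = 0.7674 − 0.276 = 0.49.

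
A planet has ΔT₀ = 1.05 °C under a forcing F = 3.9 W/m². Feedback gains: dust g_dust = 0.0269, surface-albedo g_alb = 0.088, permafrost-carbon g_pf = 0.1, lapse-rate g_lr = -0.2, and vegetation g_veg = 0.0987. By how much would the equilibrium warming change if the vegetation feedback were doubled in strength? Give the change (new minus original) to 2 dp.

Original: g = 0.1136, ΔT = 1.05/(1−0.1136) = 1.1846 °C.
With doubled vegetation: g' = 0.2123, ΔT' = 1.05/(1−0.2123) = 1.3330 °C.
Change = 1.3330 − 1.1846 = 0.15 °C.

0.15 °C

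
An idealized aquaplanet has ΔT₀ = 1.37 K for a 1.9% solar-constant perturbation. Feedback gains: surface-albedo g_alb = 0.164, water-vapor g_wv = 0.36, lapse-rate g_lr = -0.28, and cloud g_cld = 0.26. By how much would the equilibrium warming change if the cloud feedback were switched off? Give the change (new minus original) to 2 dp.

Original: g = 0.504, ΔT = 1.37/(1−0.504) = 2.7621 K.
Without cloud: g' = 0.244, ΔT' = 1.37/(1−0.244) = 1.8122 K.
Change = 1.8122 − 2.7621 = -0.95 K.

-0.95 K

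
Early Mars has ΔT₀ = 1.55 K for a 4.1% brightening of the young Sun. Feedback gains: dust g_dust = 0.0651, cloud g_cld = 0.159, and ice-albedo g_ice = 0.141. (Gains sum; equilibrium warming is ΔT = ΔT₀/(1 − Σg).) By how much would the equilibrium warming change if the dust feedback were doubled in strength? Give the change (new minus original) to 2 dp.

Original: g = 0.3651, ΔT = 1.55/(1−0.3651) = 2.4413 K.
With doubled dust: g' = 0.4302, ΔT' = 1.55/(1−0.4302) = 2.7203 K.
Change = 2.7203 − 2.4413 = 0.28 K.

0.28 K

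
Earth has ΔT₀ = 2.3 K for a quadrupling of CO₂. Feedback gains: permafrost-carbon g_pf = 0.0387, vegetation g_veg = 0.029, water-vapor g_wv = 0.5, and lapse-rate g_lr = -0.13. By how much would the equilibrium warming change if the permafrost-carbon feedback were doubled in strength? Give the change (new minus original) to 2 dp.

Original: g = 0.4377, ΔT = 2.3/(1−0.4377) = 4.0903 K.
With doubled permafrost-carbon: g' = 0.4764, ΔT' = 2.3/(1−0.4764) = 4.3927 K.
Change = 4.3927 − 4.0903 = 0.30 K.

0.30 K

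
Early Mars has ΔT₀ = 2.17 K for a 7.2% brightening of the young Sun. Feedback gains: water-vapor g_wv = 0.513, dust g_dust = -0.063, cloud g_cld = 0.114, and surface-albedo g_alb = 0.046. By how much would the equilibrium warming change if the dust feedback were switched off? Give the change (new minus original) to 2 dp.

Original: g = 0.61, ΔT = 2.17/(1−0.61) = 5.5641 K.
Without dust: g' = 0.673, ΔT' = 2.17/(1−0.673) = 6.6361 K.
Change = 6.6361 − 5.5641 = 1.07 K.

1.07 K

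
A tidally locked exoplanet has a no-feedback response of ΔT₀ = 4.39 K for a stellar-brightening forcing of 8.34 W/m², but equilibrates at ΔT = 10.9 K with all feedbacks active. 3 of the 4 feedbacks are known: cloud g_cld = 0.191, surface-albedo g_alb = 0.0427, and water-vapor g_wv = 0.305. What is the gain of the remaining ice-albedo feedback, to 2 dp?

0.06

Amplification A = ΔT/ΔT₀ = 10.9/4.39 = 2.483.
Total gain g = 1 − 1/A = 1 − 1/2.483 = 0.5973.
Known gains sum to 0.191 + 0.0427 + 0.305 = 0.5387.
g_ice = 0.5973 − 0.5387 = 0.06.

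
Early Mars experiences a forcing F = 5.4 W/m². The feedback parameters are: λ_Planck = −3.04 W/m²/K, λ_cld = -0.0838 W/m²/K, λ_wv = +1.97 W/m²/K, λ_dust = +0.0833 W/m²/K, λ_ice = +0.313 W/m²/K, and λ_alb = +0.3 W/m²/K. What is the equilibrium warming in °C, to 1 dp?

11.8 °C

Net feedback parameter λ = (−3.04) + (-0.0838) + (+1.97) + (+0.0833) + (+0.313) + (+0.3) = -0.4575 W/m²/K.
ΔT = −F/λ = −5.4/(-0.4575) = 11.8 °C.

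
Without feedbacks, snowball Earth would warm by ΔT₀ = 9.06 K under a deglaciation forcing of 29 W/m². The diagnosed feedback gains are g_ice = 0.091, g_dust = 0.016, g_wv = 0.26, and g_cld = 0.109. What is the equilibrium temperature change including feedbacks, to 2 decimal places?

Total gain g = 0.091 + 0.016 + 0.26 + 0.109 = 0.476.
Amplification A = 1/(1 − 0.476) = 1.908.
ΔT = 9.06 × 1.908 = 17.29 K.

17.29 K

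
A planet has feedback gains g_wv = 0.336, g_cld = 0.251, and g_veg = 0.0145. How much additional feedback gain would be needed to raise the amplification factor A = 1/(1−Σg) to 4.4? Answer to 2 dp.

0.17

Current total gain = 0.6015.
Target gain for A = 4.4: g* = 1 − 1/4.4 = 0.7727.
Additional gain needed = 0.7727 − 0.6015 = 0.17.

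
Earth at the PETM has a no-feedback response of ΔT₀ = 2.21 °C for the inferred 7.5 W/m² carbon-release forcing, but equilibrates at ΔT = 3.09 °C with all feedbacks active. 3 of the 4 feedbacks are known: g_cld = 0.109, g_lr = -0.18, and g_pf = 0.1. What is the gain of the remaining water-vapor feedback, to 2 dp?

Amplification A = ΔT/ΔT₀ = 3.09/2.21 = 1.398.
Total gain g = 1 − 1/A = 1 − 1/1.398 = 0.2847.
Known gains sum to 0.109 − 0.18 + 0.1 = 0.029.
g_wv = 0.2847 − 0.029 = 0.26.

0.26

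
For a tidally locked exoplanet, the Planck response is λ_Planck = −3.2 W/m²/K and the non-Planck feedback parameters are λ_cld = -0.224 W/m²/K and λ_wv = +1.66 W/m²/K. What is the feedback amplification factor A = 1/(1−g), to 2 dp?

1.81

Convert to gains: g_cld = -0.224/3.2 = -0.07; g_wv = 1.66/3.2 = 0.5187.
Total gain g = 0.4487.
A = 1/(1 − 0.4487) = 1.81.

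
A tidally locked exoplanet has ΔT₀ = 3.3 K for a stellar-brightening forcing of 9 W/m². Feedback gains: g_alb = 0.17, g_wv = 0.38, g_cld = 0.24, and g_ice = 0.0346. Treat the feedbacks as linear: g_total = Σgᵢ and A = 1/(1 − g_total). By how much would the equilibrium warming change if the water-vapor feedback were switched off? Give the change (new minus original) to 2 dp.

Original: g = 0.8246, ΔT = 3.3/(1−0.8246) = 18.8141 K.
Without water-vapor: g' = 0.4446, ΔT' = 3.3/(1−0.4446) = 5.9417 K.
Change = 5.9417 − 18.8141 = -12.87 K.

-12.87 K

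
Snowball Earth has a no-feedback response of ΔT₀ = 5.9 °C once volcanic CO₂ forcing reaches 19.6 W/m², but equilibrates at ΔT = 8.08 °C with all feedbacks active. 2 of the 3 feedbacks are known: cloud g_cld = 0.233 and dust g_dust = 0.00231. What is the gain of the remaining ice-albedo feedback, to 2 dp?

Amplification A = ΔT/ΔT₀ = 8.08/5.9 = 1.369.
Total gain g = 1 − 1/A = 1 − 1/1.369 = 0.2695.
Known gains sum to 0.233 + 0.00231 = 0.23531.
g_ice = 0.2695 − 0.23531 = 0.03.

0.03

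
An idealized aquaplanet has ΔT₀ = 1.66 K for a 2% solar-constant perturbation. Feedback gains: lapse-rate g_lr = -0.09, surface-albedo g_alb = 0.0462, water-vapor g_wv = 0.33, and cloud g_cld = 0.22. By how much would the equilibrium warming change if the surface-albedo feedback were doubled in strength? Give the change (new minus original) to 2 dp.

Original: g = 0.5062, ΔT = 1.66/(1−0.5062) = 3.3617 K.
With doubled surface-albedo: g' = 0.5524, ΔT' = 1.66/(1−0.5524) = 3.7087 K.
Change = 3.7087 − 3.3617 = 0.35 K.

0.35 K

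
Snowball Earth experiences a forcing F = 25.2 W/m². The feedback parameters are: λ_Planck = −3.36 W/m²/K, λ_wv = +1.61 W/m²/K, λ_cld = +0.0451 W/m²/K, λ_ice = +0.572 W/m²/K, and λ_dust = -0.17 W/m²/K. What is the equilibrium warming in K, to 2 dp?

19.34 K

Net feedback parameter λ = (−3.36) + (+1.61) + (+0.0451) + (+0.572) + (-0.17) = -1.3029 W/m²/K.
ΔT = −F/λ = −25.2/(-1.3029) = 19.34 K.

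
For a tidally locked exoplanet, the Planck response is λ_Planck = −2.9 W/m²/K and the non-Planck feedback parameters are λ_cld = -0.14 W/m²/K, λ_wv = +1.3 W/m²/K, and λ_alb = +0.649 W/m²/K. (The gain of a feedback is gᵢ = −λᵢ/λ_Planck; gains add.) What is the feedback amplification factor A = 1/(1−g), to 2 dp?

2.66

Convert to gains: g_cld = -0.14/2.9 = -0.04828; g_wv = 1.3/2.9 = 0.4483; g_alb = 0.649/2.9 = 0.2238.
Total gain g = 0.62382.
A = 1/(1 − 0.62382) = 2.66.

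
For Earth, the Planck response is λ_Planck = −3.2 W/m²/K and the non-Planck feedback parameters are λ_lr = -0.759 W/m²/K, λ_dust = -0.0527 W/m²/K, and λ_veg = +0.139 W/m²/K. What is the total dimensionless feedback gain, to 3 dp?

Convert to gains: g_lr = -0.759/3.2 = -0.2372; g_dust = -0.0527/3.2 = -0.01647; g_veg = 0.139/3.2 = 0.04344.
Total gain g = -0.21023.

-0.210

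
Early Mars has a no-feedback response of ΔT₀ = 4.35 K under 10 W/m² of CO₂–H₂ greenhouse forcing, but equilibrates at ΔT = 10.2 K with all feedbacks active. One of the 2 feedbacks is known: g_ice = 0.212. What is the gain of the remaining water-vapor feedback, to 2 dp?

0.36

Amplification A = ΔT/ΔT₀ = 10.2/4.35 = 2.345.
Total gain g = 1 − 1/A = 1 − 1/2.345 = 0.5736.
The known gain is 0.212.
g_wv = 0.5736 − 0.212 = 0.36.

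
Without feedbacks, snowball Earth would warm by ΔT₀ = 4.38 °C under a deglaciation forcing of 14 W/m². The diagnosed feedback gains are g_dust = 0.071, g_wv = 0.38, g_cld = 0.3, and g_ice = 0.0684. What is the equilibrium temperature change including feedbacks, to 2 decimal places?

24.25 °C

Total gain g = 0.071 + 0.38 + 0.3 + 0.0684 = 0.8194.
Amplification A = 1/(1 − 0.8194) = 5.537.
ΔT = 4.38 × 5.537 = 24.25 °C.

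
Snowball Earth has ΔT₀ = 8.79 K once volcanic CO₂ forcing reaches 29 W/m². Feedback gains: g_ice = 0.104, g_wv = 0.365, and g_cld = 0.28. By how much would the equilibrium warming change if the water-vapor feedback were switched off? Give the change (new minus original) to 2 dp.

-20.75 K

Original: g = 0.749, ΔT = 8.79/(1−0.749) = 35.0199 K.
Without water-vapor: g' = 0.384, ΔT' = 8.79/(1−0.384) = 14.2695 K.
Change = 14.2695 − 35.0199 = -20.75 K.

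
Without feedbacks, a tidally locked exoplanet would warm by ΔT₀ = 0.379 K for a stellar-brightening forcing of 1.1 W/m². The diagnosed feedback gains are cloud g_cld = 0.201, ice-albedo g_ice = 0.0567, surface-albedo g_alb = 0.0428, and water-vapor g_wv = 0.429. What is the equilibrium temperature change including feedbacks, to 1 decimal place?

1.4 K

Total gain g = 0.201 + 0.0567 + 0.0428 + 0.429 = 0.7295.
Amplification A = 1/(1 − 0.7295) = 3.697.
ΔT = 0.379 × 3.697 = 1.4 K.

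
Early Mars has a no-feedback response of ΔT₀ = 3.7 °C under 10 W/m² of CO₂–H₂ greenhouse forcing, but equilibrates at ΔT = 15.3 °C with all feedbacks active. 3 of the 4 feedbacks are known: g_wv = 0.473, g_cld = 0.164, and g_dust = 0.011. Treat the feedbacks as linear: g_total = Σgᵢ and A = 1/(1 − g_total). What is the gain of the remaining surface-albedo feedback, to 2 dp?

0.11

Amplification A = ΔT/ΔT₀ = 15.3/3.7 = 4.135.
Total gain g = 1 − 1/A = 1 − 1/4.135 = 0.7582.
Known gains sum to 0.473 + 0.164 + 0.011 = 0.648.
g_alb = 0.7582 − 0.648 = 0.11.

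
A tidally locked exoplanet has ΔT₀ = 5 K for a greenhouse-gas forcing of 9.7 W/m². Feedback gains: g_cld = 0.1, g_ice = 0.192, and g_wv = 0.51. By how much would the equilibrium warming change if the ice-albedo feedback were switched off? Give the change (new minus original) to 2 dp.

-12.43 K

Original: g = 0.802, ΔT = 5/(1−0.802) = 25.2525 K.
Without ice-albedo: g' = 0.61, ΔT' = 5/(1−0.61) = 12.8205 K.
Change = 12.8205 − 25.2525 = -12.43 K.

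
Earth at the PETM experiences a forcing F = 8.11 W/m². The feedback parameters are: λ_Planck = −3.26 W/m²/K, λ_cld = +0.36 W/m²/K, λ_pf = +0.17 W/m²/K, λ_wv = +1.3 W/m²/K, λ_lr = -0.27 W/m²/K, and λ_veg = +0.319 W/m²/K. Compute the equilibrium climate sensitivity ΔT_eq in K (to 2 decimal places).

Net feedback parameter λ = (−3.26) + (+0.36) + (+0.17) + (+1.3) + (-0.27) + (+0.319) = -1.381 W/m²/K.
ΔT = −F/λ = −8.11/(-1.381) = 5.87 K.

5.87 K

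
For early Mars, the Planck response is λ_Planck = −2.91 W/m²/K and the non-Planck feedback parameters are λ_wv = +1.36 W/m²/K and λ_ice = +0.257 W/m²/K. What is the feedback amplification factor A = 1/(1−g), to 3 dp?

2.251

Convert to gains: g_wv = 1.36/2.91 = 0.4674; g_ice = 0.257/2.91 = 0.08832.
Total gain g = 0.55572.
A = 1/(1 − 0.55572) = 2.251.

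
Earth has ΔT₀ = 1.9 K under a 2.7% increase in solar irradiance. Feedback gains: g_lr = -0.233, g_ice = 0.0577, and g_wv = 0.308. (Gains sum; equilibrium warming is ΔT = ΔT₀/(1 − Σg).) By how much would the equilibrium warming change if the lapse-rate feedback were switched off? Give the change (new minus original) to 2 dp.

0.80 K

Original: g = 0.1327, ΔT = 1.9/(1−0.1327) = 2.1907 K.
Without lapse-rate: g' = 0.3657, ΔT' = 1.9/(1−0.3657) = 2.9954 K.
Change = 2.9954 − 2.1907 = 0.80 K.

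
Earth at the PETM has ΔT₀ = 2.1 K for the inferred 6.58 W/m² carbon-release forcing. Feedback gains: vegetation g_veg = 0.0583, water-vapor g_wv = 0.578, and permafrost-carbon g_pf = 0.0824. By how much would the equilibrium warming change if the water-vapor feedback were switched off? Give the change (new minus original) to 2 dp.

Original: g = 0.7187, ΔT = 2.1/(1−0.7187) = 7.4653 K.
Without water-vapor: g' = 0.1407, ΔT' = 2.1/(1−0.1407) = 2.4438 K.
Change = 2.4438 − 7.4653 = -5.02 K.

-5.02 K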